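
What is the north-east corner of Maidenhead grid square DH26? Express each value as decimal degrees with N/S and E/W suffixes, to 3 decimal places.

13.000° S, 114.000° W

Field D=3, H=7: +3·20° lon, +7·10° lat → SW at lon -120°, lat -20°.
Square 2, 6: +2·2° lon, +6·1° lat → SW at lon -116°, lat -14°.
Cell spans 2° lon × 1° lat. NE corner is SW corner plus one full cell.
latitude 13.000° S, longitude 114.000° W.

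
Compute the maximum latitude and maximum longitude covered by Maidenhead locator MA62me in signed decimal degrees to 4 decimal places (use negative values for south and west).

-87.7917, 73.0833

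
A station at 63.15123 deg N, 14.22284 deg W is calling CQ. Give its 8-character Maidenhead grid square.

Shift to the Maidenhead origin (180°W, 90°S): lon 165.77716, lat 153.15123.
Field (20°×10°, letters A–R): 165.77716/20 → 8 → I, 153.15123/10 → 15 → P; chars IP.
Square (2°×1°, digits 0–9): 5.77716/2 → 2, 3.15123/1 → 3; chars 23.
Subsquare (5′×2.5′, letters a–x): 1.77716/0.0833333 → 21 → v, 0.15123/0.0416667 → 3 → d; chars vd.
Extended square (30″×15″, digits 0–9): 0.02716/0.00833333 → 3, 0.02623/0.00416667 → 6; chars 36.

IP23vd36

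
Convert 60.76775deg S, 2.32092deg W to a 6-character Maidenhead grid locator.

IC89uf

Shift to the Maidenhead origin (180°W, 90°S): lon 177.6791, lat 29.2323.
Field: 177.6791/20 → 8 → I, 29.2323/10 → 2 → C; chars IC.
Square: 17.6791/2 → 8, 9.2323/1 → 9; chars 89.
Subsquare: 1.6791/0.0833333 → 20 → u, 0.2323/0.0416667 → 5 → f; chars uf.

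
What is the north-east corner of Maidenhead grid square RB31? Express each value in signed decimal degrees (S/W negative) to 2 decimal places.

Field R=17, B=1: +17·20° lon, +1·10° lat → SW at lon 160°, lat -80°.
Square 3, 1: +3·2° lon, +1·1° lat → SW at lon 166°, lat -79°.
Cell spans 2° lon × 1° lat. NE corner is SW corner plus one full cell.
latitude -78.00, longitude 168.00.

-78.00, 168.00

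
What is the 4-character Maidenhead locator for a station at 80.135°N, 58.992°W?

GR00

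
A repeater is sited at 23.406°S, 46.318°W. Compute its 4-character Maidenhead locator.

GG66

Shift to the Maidenhead origin (180°W, 90°S): lon 133.68, lat 66.59.
Field: lon ⌊133.68/20⌋ = 6 → G; lat ⌊66.59/10⌋ = 6 → G.
Square: lon ⌊13.68/2⌋ = 6; lat ⌊6.59/1⌋ = 6.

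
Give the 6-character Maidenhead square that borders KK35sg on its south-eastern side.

Longitude subsquare s = 18; +1 → 19 = t.
Latitude subsquare g = 6; −1 → 5 = f.

KK35tf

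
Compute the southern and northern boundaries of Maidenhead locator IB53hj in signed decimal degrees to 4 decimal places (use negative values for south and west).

Field I=8, B=1: +8·20° lon, +1·10° lat → SW at lon -20°, lat -80°.
Square 5, 3: +5·2° lon, +3·1° lat → SW at lon -10°, lat -77°.
Subsquare h=7, j=9: +7·0.0833333° lon, +9·0.0416667° lat → SW at lon -9.41667°, lat -76.625°.
Cell spans 0.0833333° lon × 0.0416667° lat.
south -76.6250, north -76.5833.

-76.6250, -76.5833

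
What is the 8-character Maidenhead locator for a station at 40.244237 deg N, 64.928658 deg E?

MN20lf18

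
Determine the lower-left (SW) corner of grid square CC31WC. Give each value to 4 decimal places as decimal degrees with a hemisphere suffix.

68.9167° S, 132.1667° W

Field C=2, C=2: +2·20° lon, +2·10° lat → SW at lon -140°, lat -70°.
Square 3, 1: +3·2° lon, +1·1° lat → SW at lon -134°, lat -69°.
Subsquare w=22, c=2: +22·0.0833333° lon, +2·0.0416667° lat → SW at lon -132.167°, lat -68.9167°.
latitude 68.9167° S, longitude 132.1667° W.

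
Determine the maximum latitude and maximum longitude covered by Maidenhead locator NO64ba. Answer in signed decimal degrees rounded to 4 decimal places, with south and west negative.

Field N=13, O=14: +13·20° lon, +14·10° lat → SW at lon 80°, lat 50°.
Square 6, 4: +6·2° lon, +4·1° lat → SW at lon 92°, lat 54°.
Subsquare b=1, a=0: +1·0.0833333° lon, +0·0.0416667° lat → SW at lon 92.0833°, lat 54°.
Cell spans 0.0833333° lon × 0.0416667° lat. NE corner is SW corner plus one full cell.
latitude 54.0417, longitude 92.1667.

54.0417, 92.1667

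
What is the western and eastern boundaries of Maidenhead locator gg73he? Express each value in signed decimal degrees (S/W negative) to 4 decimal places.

-45.4167, -45.3333

Field G=6, G=6: +6·20° lon, +6·10° lat → SW at lon -60°, lat -30°.
Square 7, 3: +7·2° lon, +3·1° lat → SW at lon -46°, lat -27°.
Subsquare h=7, e=4: +7·0.0833333° lon, +4·0.0416667° lat → SW at lon -45.4167°, lat -26.8333°.
Cell spans 0.0833333° lon × 0.0416667° lat.
west -45.4167, east -45.3333.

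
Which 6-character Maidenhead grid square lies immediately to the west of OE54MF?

OE54lf

Longitude subsquare m = 12; −1 → 11 = l.
The latitude characters are unchanged.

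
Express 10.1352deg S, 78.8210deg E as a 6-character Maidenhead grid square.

MH99ju

Add 180° to longitude and 90° to latitude: 258.8210, 79.8648.
Field: lon ⌊258.8210/20⌋ = 12 → M; lat ⌊79.8648/10⌋ = 7 → H.
Square: lon ⌊18.8210/2⌋ = 9; lat ⌊9.8648/1⌋ = 9.
Subsquare: lon ⌊0.8210/0.0833333⌋ = 9 → j; lat ⌊0.8648/0.0416667⌋ = 20 → u.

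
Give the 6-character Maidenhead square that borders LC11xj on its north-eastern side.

Longitude subsquare x = 23; +1 → 24, wraps to 0 = a, carry into square.
Longitude square 1; +1 → 2.
Latitude subsquare j = 9; +1 → 10 = k.

LC21ak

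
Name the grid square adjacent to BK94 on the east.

Longitude square 9; +1 → 10, wraps to 0, carry into field.
Longitude field B = 1; +1 → 2 = C.
The latitude characters are unchanged.

CK04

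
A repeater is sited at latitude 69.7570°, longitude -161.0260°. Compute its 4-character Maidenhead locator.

AP99

Offset from 180°W / 90°S: lon 18.97°, lat 159.76°.
Field (20°×10°, letters A–R): lon ⌊18.97/20⌋ = 0 → A; lat ⌊159.76/10⌋ = 15 → P.
Square (2°×1°, digits 0–9): lon ⌊18.97/2⌋ = 9; lat ⌊9.76/1⌋ = 9.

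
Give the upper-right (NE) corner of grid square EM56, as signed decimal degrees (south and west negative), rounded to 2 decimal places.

37.00, -88.00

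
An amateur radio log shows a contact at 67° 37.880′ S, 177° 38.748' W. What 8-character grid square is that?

Offset from 180°W / 90°S: lon 2.35420°, lat 22.36867°.
Field: lon ⌊2.35420/20⌋ = 0 → A; lat ⌊22.36867/10⌋ = 2 → C.
Square: lon ⌊2.35420/2⌋ = 1; lat ⌊2.36867/1⌋ = 2.
Subsquare: lon ⌊0.35420/0.0833333⌋ = 4 → e; lat ⌊0.36867/0.0416667⌋ = 8 → i.
Extended square: lon ⌊0.02087/0.00833333⌋ = 2; lat ⌊0.03533/0.00416667⌋ = 8.

AC12ei28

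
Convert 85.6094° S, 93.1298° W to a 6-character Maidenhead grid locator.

Add 180° to longitude and 90° to latitude: 86.8702, 4.3906.
Field: 86.8702/20 → 4 → E, 4.3906/10 → 0 → A; chars EA.
Square: 6.8702/2 → 3, 4.3906/1 → 4; chars 34.
Subsquare: 0.8702/0.0833333 → 10 → k, 0.3906/0.0416667 → 9 → j; chars kj.

EA34kj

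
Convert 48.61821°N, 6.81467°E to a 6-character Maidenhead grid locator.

JN38jo

Add 180° to longitude and 90° to latitude: 186.8147, 138.6182.
Field: lon ⌊186.8147/20⌋ = 9 → J; lat ⌊138.6182/10⌋ = 13 → N.
Square: lon ⌊6.8147/2⌋ = 3; lat ⌊8.6182/1⌋ = 8.
Subsquare: lon ⌊0.8147/0.0833333⌋ = 9 → j; lat ⌊0.6182/0.0416667⌋ = 14 → o.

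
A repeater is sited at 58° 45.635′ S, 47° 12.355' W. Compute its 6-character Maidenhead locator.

GD61jf

Add 180° to longitude and 90° to latitude: 132.7941, 31.2394.
Field (20°×10°, letters A–R): 132.7941/20 → 6 → G, 31.2394/10 → 3 → D; chars GD.
Square (2°×1°, digits 0–9): 12.7941/2 → 6, 1.2394/1 → 1; chars 61.
Subsquare (5′×2.5′, letters a–x): 0.7941/0.0833333 → 9 → j, 0.2394/0.0416667 → 5 → f; chars jf.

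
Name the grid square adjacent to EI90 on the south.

Latitude square 0; −1 → -1, wraps to 9, carry into field.
Latitude field I = 8; −1 → 7 = H.
The longitude characters are unchanged.

EH99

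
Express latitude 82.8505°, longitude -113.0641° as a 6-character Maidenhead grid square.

DR32lu

Add 180° to longitude and 90° to latitude: 66.9359, 172.8505.
Field: lon ⌊66.9359/20⌋ = 3 → D; lat ⌊172.8505/10⌋ = 17 → R.
Square: lon ⌊6.9359/2⌋ = 3; lat ⌊2.8505/1⌋ = 2.
Subsquare: lon ⌊0.9359/0.0833333⌋ = 11 → l; lat ⌊0.8505/0.0416667⌋ = 20 → u.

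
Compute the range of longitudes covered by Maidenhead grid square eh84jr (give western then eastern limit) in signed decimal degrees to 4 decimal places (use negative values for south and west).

-83.2500, -83.1667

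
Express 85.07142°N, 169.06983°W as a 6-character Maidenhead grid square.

AR55lb

Offset from 180°W / 90°S: lon 10.9302°, lat 175.0714°.
Field: lon ⌊10.9302/20⌋ = 0 → A; lat ⌊175.0714/10⌋ = 17 → R.
Square: lon ⌊10.9302/2⌋ = 5; lat ⌊5.0714/1⌋ = 5.
Subsquare: lon ⌊0.9302/0.0833333⌋ = 11 → l; lat ⌊0.0714/0.0416667⌋ = 1 → b.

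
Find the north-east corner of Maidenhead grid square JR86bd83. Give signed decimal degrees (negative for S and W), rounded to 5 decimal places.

Field J=9, R=17: +9·20° lon, +17·10° lat → SW at lon 0°, lat 80°.
Square 8, 6: +8·2° lon, +6·1° lat → SW at lon 16°, lat 86°.
Subsquare b=1, d=3: +1·0.0833333° lon, +3·0.0416667° lat → SW at lon 16.0833°, lat 86.125°.
Extended square 8, 3: +8·0.00833333° lon, +3·0.00416667° lat → SW at lon 16.15°, lat 86.1375°.
Cell spans 0.00833333° lon × 0.00416667° lat. NE corner is SW corner plus one full cell.
latitude 86.14167, longitude 16.15833.

86.14167, 16.15833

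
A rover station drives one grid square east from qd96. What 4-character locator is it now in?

Longitude square 9; +1 → 10, wraps to 0, carry into field.
Longitude field Q = 16; +1 → 17 = R.
The latitude characters are unchanged.

RD06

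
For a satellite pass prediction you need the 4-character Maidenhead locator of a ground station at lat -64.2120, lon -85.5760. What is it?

EC75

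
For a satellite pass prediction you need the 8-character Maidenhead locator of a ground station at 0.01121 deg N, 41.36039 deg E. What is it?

LJ00qa32

Shift to the Maidenhead origin (180°W, 90°S): lon 221.36039, lat 90.01121.
Field: lon ⌊221.36039/20⌋ = 11 → L; lat ⌊90.01121/10⌋ = 9 → J.
Square: lon ⌊1.36039/2⌋ = 0; lat ⌊0.01121/1⌋ = 0.
Subsquare: lon ⌊1.36039/0.0833333⌋ = 16 → q; lat ⌊0.01121/0.0416667⌋ = 0 → a.
Extended square: lon ⌊0.02706/0.00833333⌋ = 3; lat ⌊0.01121/0.00416667⌋ = 2.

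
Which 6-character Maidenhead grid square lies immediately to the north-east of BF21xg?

BF31ah

Longitude subsquare x = 23; +1 → 24, wraps to 0 = a, carry into square.
Longitude square 2; +1 → 3.
Latitude subsquare g = 6; +1 → 7 = h.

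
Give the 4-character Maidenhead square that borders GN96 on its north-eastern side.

HN07

Longitude square 9; +1 → 10, wraps to 0, carry into field.
Longitude field G = 6; +1 → 7 = H.
Latitude square 6; +1 → 7.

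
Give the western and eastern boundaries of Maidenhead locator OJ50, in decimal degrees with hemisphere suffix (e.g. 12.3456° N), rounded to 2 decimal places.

110.00° E, 112.00° E

Field O=14, J=9: +14·20° lon, +9·10° lat → SW at lon 100°, lat 0°.
Square 5, 0: +5·2° lon, +0·1° lat → SW at lon 110°, lat 0°.
Cell spans 2° lon × 1° lat.
west 110.00° E, east 112.00° E.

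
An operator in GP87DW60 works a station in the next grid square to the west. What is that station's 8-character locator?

GP87dw50

Longitude extended square 6; −1 → 5.
The latitude characters are unchanged.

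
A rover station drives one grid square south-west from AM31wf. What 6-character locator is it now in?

Longitude subsquare w = 22; −1 → 21 = v.
Latitude subsquare f = 5; −1 → 4 = e.

AM31ve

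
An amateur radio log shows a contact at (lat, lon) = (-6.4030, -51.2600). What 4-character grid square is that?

GI43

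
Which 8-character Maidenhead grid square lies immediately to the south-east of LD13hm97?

LD13im06

Longitude extended square 9; +1 → 10, wraps to 0, carry into subsquare.
Longitude subsquare h = 7; +1 → 8 = i.
Latitude extended square 7; −1 → 6.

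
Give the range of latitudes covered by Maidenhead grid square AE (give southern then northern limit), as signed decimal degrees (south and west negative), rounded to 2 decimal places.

Field A=0, E=4: +0·20° lon, +4·10° lat → SW at lon -180°, lat -50°.
Cell spans 20° lon × 10° lat.
south -50.00, north -40.00.

-50.00, -40.00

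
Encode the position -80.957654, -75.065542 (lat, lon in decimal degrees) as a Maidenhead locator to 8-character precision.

Add 180° to longitude and 90° to latitude: 104.93446, 9.04235.
Field: 104.93446/20 → 5 → F, 9.04235/10 → 0 → A; chars FA.
Square: 4.93446/2 → 2, 9.04235/1 → 9; chars 29.
Subsquare: 0.93446/0.0833333 → 11 → l, 0.04235/0.0416667 → 1 → b; chars lb.
Extended square: 0.01779/0.00833333 → 2, 0.00068/0.00416667 → 0; chars 20.

FA29lb20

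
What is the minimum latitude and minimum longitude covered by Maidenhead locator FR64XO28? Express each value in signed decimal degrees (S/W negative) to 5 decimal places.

Field F=5, R=17: +5·20° lon, +17·10° lat → SW at lon -80°, lat 80°.
Square 6, 4: +6·2° lon, +4·1° lat → SW at lon -68°, lat 84°.
Subsquare x=23, o=14: +23·0.0833333° lon, +14·0.0416667° lat → SW at lon -66.0833°, lat 84.5833°.
Extended square 2, 8: +2·0.00833333° lon, +8·0.00416667° lat → SW at lon -66.0667°, lat 84.6167°.
latitude 84.61667, longitude -66.06667.

84.61667, -66.06667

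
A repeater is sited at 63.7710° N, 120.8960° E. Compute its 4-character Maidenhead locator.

PP03

Offset from 180°W / 90°S: lon 300.90°, lat 153.77°.
Field: 300.90/20 → 15 → P, 153.77/10 → 15 → P; chars PP.
Square: 0.90/2 → 0, 3.77/1 → 3; chars 03.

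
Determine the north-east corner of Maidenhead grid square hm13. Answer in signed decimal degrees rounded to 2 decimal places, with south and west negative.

34.00, -36.00

Field H=7, M=12: +7·20° lon, +12·10° lat → SW at lon -40°, lat 30°.
Square 1, 3: +1·2° lon, +3·1° lat → SW at lon -38°, lat 33°.
Cell spans 2° lon × 1° lat. NE corner is SW corner plus one full cell.
latitude 34.00, longitude -36.00.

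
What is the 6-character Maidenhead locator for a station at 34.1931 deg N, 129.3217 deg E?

Offset from 180°W / 90°S: lon 309.3217°, lat 124.1931°.
Field: 309.3217/20 → 15 → P, 124.1931/10 → 12 → M; chars PM.
Square: 9.3217/2 → 4, 4.1931/1 → 4; chars 44.
Subsquare: 1.3217/0.0833333 → 15 → p, 0.1931/0.0416667 → 4 → e; chars pe.

PM44pe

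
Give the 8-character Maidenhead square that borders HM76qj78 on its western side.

HM76qj68

Longitude extended square 7; −1 → 6.
The latitude characters are unchanged.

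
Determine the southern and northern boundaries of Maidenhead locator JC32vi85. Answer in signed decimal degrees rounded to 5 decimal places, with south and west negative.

Field J=9, C=2: +9·20° lon, +2·10° lat → SW at lon 0°, lat -70°.
Square 3, 2: +3·2° lon, +2·1° lat → SW at lon 6°, lat -68°.
Subsquare v=21, i=8: +21·0.0833333° lon, +8·0.0416667° lat → SW at lon 7.75°, lat -67.6667°.
Extended square 8, 5: +8·0.00833333° lon, +5·0.00416667° lat → SW at lon 7.81667°, lat -67.6458°.
Cell spans 0.00833333° lon × 0.00416667° lat.
south -67.64583, north -67.64167.

-67.64583, -67.64167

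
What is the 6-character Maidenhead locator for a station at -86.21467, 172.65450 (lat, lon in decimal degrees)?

RA63hs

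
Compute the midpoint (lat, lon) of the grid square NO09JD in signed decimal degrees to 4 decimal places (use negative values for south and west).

59.1458, 80.7917

Field N=13, O=14: +13·20° lon, +14·10° lat → SW at lon 80°, lat 50°.
Square 0, 9: +0·2° lon, +9·1° lat → SW at lon 80°, lat 59°.
Subsquare j=9, d=3: +9·0.0833333° lon, +3·0.0416667° lat → SW at lon 80.75°, lat 59.125°.
Cell spans 0.0833333° lon × 0.0416667° lat. Centre is SW corner plus half of each.
latitude 59.1458, longitude 80.7917.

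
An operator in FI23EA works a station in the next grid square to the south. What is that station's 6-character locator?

FI22ex

Latitude subsquare a = 0; −1 → -1, wraps to 23 = x, carry into square.
Latitude square 3; −1 → 2.
The longitude characters are unchanged.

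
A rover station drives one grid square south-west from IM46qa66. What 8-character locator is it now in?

Longitude extended square 6; −1 → 5.
Latitude extended square 6; −1 → 5.

IM46qa55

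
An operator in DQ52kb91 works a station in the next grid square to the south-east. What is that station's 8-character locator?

DQ52lb00

Longitude extended square 9; +1 → 10, wraps to 0, carry into subsquare.
Longitude subsquare k = 10; +1 → 11 = l.
Latitude extended square 1; −1 → 0.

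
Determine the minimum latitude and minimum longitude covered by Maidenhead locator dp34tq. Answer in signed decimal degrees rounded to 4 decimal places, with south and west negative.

Field D=3, P=15: +3·20° lon, +15·10° lat → SW at lon -120°, lat 60°.
Square 3, 4: +3·2° lon, +4·1° lat → SW at lon -114°, lat 64°.
Subsquare t=19, q=16: +19·0.0833333° lon, +16·0.0416667° lat → SW at lon -112.417°, lat 64.6667°.
latitude 64.6667, longitude -112.4167.

64.6667, -112.4167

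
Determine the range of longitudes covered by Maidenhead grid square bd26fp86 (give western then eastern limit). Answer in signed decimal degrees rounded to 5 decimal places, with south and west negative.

Field B=1, D=3: +1·20° lon, +3·10° lat → SW at lon -160°, lat -60°.
Square 2, 6: +2·2° lon, +6·1° lat → SW at lon -156°, lat -54°.
Subsquare f=5, p=15: +5·0.0833333° lon, +15·0.0416667° lat → SW at lon -155.583°, lat -53.375°.
Extended square 8, 6: +8·0.00833333° lon, +6·0.00416667° lat → SW at lon -155.517°, lat -53.35°.
Cell spans 0.00833333° lon × 0.00416667° lat.
west -155.51667, east -155.50833.

-155.51667, -155.50833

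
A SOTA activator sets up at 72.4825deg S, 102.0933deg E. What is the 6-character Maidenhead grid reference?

OB17bm

Offset from 180°W / 90°S: lon 282.0933°, lat 17.5175°.
Field: lon ⌊282.0933/20⌋ = 14 → O; lat ⌊17.5175/10⌋ = 1 → B.
Square: lon ⌊2.0933/2⌋ = 1; lat ⌊7.5175/1⌋ = 7.
Subsquare: lon ⌊0.0933/0.0833333⌋ = 1 → b; lat ⌊0.5175/0.0416667⌋ = 12 → m.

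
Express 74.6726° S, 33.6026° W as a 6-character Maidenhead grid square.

HB35eh

Add 180° to longitude and 90° to latitude: 146.3974, 15.3274.
Field: lon ⌊146.3974/20⌋ = 7 → H; lat ⌊15.3274/10⌋ = 1 → B.
Square: lon ⌊6.3974/2⌋ = 3; lat ⌊5.3274/1⌋ = 5.
Subsquare: lon ⌊0.3974/0.0833333⌋ = 4 → e; lat ⌊0.3274/0.0416667⌋ = 7 → h.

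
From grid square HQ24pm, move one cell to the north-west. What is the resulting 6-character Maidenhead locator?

HQ24on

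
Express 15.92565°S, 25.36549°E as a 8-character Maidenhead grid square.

Add 180° to longitude and 90° to latitude: 205.36549, 74.07435.
Field: lon ⌊205.36549/20⌋ = 10 → K; lat ⌊74.07435/10⌋ = 7 → H.
Square: lon ⌊5.36549/2⌋ = 2; lat ⌊4.07435/1⌋ = 4.
Subsquare: lon ⌊1.36549/0.0833333⌋ = 16 → q; lat ⌊0.07435/0.0416667⌋ = 1 → b.
Extended square: lon ⌊0.03216/0.00833333⌋ = 3; lat ⌊0.03268/0.00416667⌋ = 7.

KH24qb37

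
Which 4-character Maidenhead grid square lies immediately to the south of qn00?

QM09

Latitude square 0; −1 → -1, wraps to 9, carry into field.
Latitude field N = 13; −1 → 12 = M.
The longitude characters are unchanged.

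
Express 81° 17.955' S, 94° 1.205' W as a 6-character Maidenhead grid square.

Shift to the Maidenhead origin (180°W, 90°S): lon 85.9799, lat 8.7007.
Field (20°×10°, letters A–R): 85.9799/20 → 4 → E, 8.7007/10 → 0 → A; chars EA.
Square (2°×1°, digits 0–9): 5.9799/2 → 2, 8.7007/1 → 8; chars 28.
Subsquare (5′×2.5′, letters a–x): 1.9799/0.0833333 → 23 → x, 0.7007/0.0416667 → 16 → q; chars xq.

EA28xq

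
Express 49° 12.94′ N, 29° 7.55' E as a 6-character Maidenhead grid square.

KN49nf

Shift to the Maidenhead origin (180°W, 90°S): lon 209.1258, lat 139.2157.
Field (20°×10°, letters A–R): 209.1258/20 → 10 → K, 139.2157/10 → 13 → N; chars KN.
Square (2°×1°, digits 0–9): 9.1258/2 → 4, 9.2157/1 → 9; chars 49.
Subsquare (5′×2.5′, letters a–x): 1.1258/0.0833333 → 13 → n, 0.2157/0.0416667 → 5 → f; chars nf.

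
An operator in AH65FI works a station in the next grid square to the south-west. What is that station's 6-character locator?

Longitude subsquare f = 5; −1 → 4 = e.
Latitude subsquare i = 8; −1 → 7 = h.

AH65eh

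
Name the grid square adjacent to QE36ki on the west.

QE36ji

Longitude subsquare k = 10; −1 → 9 = j.
The latitude characters are unchanged.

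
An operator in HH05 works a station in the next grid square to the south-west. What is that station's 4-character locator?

GH94

Longitude square 0; −1 → -1, wraps to 9, carry into field.
Longitude field H = 7; −1 → 6 = G.
Latitude square 5; −1 → 4.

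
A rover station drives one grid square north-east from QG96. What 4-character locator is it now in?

RG07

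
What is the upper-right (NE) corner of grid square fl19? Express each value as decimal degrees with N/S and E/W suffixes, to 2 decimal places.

30.00° N, 76.00° W

Field F=5, L=11: +5·20° lon, +11·10° lat → SW at lon -80°, lat 20°.
Square 1, 9: +1·2° lon, +9·1° lat → SW at lon -78°, lat 29°.
Cell spans 2° lon × 1° lat. NE corner is SW corner plus one full cell.
latitude 30.00° N, longitude 76.00° W.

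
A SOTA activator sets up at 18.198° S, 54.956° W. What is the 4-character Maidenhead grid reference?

GH21

Offset from 180°W / 90°S: lon 125.04°, lat 71.80°.
Field (20°×10°, letters A–R): 125.04/20 → 6 → G, 71.80/10 → 7 → H; chars GH.
Square (2°×1°, digits 0–9): 5.04/2 → 2, 1.80/1 → 1; chars 21.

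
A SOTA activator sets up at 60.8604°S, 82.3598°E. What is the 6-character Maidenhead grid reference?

Add 180° to longitude and 90° to latitude: 262.3598, 29.1396.
Field: 262.3598/20 → 13 → N, 29.1396/10 → 2 → C; chars NC.
Square: 2.3598/2 → 1, 9.1396/1 → 9; chars 19.
Subsquare: 0.3598/0.0833333 → 4 → e, 0.1396/0.0416667 → 3 → d; chars ed.

NC19ed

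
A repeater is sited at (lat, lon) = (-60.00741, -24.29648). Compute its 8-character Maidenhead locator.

Offset from 180°W / 90°S: lon 155.70352°, lat 29.99259°.
Field: 155.70352/20 → 7 → H, 29.99259/10 → 2 → C; chars HC.
Square: 15.70352/2 → 7, 9.99259/1 → 9; chars 79.
Subsquare: 1.70352/0.0833333 → 20 → u, 0.99259/0.0416667 → 23 → x; chars ux.
Extended square: 0.03685/0.00833333 → 4, 0.03426/0.00416667 → 8; chars 48.

HC79ux48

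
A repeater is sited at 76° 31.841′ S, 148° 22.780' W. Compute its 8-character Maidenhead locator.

BB53tl42

Offset from 180°W / 90°S: lon 31.62033°, lat 13.46932°.
Field: lon ⌊31.62033/20⌋ = 1 → B; lat ⌊13.46932/10⌋ = 1 → B.
Square: lon ⌊11.62033/2⌋ = 5; lat ⌊3.46932/1⌋ = 3.
Subsquare: lon ⌊1.62033/0.0833333⌋ = 19 → t; lat ⌊0.46932/0.0416667⌋ = 11 → l.
Extended square: lon ⌊0.03700/0.00833333⌋ = 4; lat ⌊0.01098/0.00416667⌋ = 2.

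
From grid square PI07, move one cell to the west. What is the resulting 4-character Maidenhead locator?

Longitude square 0; −1 → -1, wraps to 9, carry into field.
Longitude field P = 15; −1 → 14 = O.
The latitude characters are unchanged.

OI97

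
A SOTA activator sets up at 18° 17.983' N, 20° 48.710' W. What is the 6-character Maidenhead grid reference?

Shift to the Maidenhead origin (180°W, 90°S): lon 159.1882, lat 108.2997.
Field: lon ⌊159.1882/20⌋ = 7 → H; lat ⌊108.2997/10⌋ = 10 → K.
Square: lon ⌊19.1882/2⌋ = 9; lat ⌊8.2997/1⌋ = 8.
Subsquare: lon ⌊1.1882/0.0833333⌋ = 14 → o; lat ⌊0.2997/0.0416667⌋ = 7 → h.

HK98oh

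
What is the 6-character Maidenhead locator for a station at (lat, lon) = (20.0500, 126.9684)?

PL30lb

Shift to the Maidenhead origin (180°W, 90°S): lon 306.9684, lat 110.0500.
Field: 306.9684/20 → 15 → P, 110.0500/10 → 11 → L; chars PL.
Square: 6.9684/2 → 3, 0.0500/1 → 0; chars 30.
Subsquare: 0.9684/0.0833333 → 11 → l, 0.0500/0.0416667 → 1 → b; chars lb.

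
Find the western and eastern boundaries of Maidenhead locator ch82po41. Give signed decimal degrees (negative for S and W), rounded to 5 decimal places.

Field C=2, H=7: +2·20° lon, +7·10° lat → SW at lon -140°, lat -20°.
Square 8, 2: +8·2° lon, +2·1° lat → SW at lon -124°, lat -18°.
Subsquare p=15, o=14: +15·0.0833333° lon, +14·0.0416667° lat → SW at lon -122.75°, lat -17.4167°.
Extended square 4, 1: +4·0.00833333° lon, +1·0.00416667° lat → SW at lon -122.717°, lat -17.4125°.
Cell spans 0.00833333° lon × 0.00416667° lat.
west -122.71667, east -122.70833.

-122.71667, -122.70833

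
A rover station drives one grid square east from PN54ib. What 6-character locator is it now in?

PN54jb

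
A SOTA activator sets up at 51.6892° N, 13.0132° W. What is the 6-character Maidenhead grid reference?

IO31lq

Shift to the Maidenhead origin (180°W, 90°S): lon 166.9868, lat 141.6892.
Field (20°×10°, letters A–R): lon ⌊166.9868/20⌋ = 8 → I; lat ⌊141.6892/10⌋ = 14 → O.
Square (2°×1°, digits 0–9): lon ⌊6.9868/2⌋ = 3; lat ⌊1.6892/1⌋ = 1.
Subsquare (5′×2.5′, letters a–x): lon ⌊0.9868/0.0833333⌋ = 11 → l; lat ⌊0.6892/0.0416667⌋ = 16 → q.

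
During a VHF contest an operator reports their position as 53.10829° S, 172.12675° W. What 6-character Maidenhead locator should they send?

AD36wv

Offset from 180°W / 90°S: lon 7.8733°, lat 36.8917°.
Field: 7.8733/20 → 0 → A, 36.8917/10 → 3 → D; chars AD.
Square: 7.8733/2 → 3, 6.8917/1 → 6; chars 36.
Subsquare: 1.8733/0.0833333 → 22 → w, 0.8917/0.0416667 → 21 → v; chars wv.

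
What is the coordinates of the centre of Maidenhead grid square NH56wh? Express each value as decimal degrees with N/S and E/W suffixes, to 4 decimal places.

13.6875° S, 91.8750° E

Field N=13, H=7: +13·20° lon, +7·10° lat → SW at lon 80°, lat -20°.
Square 5, 6: +5·2° lon, +6·1° lat → SW at lon 90°, lat -14°.
Subsquare w=22, h=7: +22·0.0833333° lon, +7·0.0416667° lat → SW at lon 91.8333°, lat -13.7083°.
Cell spans 0.0833333° lon × 0.0416667° lat. Centre is SW corner plus half of each.
latitude 13.6875° S, longitude 91.8750° E.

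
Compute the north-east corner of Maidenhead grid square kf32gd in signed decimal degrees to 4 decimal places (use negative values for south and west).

Field K=10, F=5: +10·20° lon, +5·10° lat → SW at lon 20°, lat -40°.
Square 3, 2: +3·2° lon, +2·1° lat → SW at lon 26°, lat -38°.
Subsquare g=6, d=3: +6·0.0833333° lon, +3·0.0416667° lat → SW at lon 26.5°, lat -37.875°.
Cell spans 0.0833333° lon × 0.0416667° lat. NE corner is SW corner plus one full cell.
latitude -37.8333, longitude 26.5833.

-37.8333, 26.5833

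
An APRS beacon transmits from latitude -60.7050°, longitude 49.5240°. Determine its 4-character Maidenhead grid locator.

Offset from 180°W / 90°S: lon 229.52°, lat 29.30°.
Field (20°×10°, letters A–R): 229.52/20 → 11 → L, 29.30/10 → 2 → C; chars LC.
Square (2°×1°, digits 0–9): 9.52/2 → 4, 9.30/1 → 9; chars 49.

LC49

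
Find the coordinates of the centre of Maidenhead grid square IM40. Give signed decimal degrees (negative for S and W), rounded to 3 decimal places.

30.500, -11.000

Field I=8, M=12: +8·20° lon, +12·10° lat → SW at lon -20°, lat 30°.
Square 4, 0: +4·2° lon, +0·1° lat → SW at lon -12°, lat 30°.
Cell spans 2° lon × 1° lat. Centre is SW corner plus half of each.
latitude 30.500, longitude -11.000.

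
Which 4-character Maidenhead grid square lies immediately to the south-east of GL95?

Longitude square 9; +1 → 10, wraps to 0, carry into field.
Longitude field G = 6; +1 → 7 = H.
Latitude square 5; −1 → 4.

HL04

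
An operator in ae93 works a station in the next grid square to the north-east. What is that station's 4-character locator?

BE04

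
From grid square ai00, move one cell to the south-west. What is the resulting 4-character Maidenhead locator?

RH99

Longitude square 0; −1 → -1, wraps to 9, carry into field.
Longitude field A = 0; −1 → -1, wraps to 17 = R, wrapping around the antimeridian.
Latitude square 0; −1 → -1, wraps to 9, carry into field.
Latitude field I = 8; −1 → 7 = H.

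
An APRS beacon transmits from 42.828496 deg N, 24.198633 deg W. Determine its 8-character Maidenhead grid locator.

Shift to the Maidenhead origin (180°W, 90°S): lon 155.80137, lat 132.82850.
Field: lon ⌊155.80137/20⌋ = 7 → H; lat ⌊132.82850/10⌋ = 13 → N.
Square: lon ⌊15.80137/2⌋ = 7; lat ⌊2.82850/1⌋ = 2.
Subsquare: lon ⌊1.80137/0.0833333⌋ = 21 → v; lat ⌊0.82850/0.0416667⌋ = 19 → t.
Extended square: lon ⌊0.05137/0.00833333⌋ = 6; lat ⌊0.03683/0.00416667⌋ = 8.

HN72vt68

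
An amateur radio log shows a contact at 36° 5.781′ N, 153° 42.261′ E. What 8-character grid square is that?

QM66uc43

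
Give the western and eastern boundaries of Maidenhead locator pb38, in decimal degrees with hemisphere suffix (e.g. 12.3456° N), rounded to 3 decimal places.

Field P=15, B=1: +15·20° lon, +1·10° lat → SW at lon 120°, lat -80°.
Square 3, 8: +3·2° lon, +8·1° lat → SW at lon 126°, lat -72°.
Cell spans 2° lon × 1° lat.
west 126.000° E, east 128.000° E.

126.000° E, 128.000° E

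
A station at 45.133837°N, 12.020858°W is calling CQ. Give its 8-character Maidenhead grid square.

IN35xd72

Offset from 180°W / 90°S: lon 167.97914°, lat 135.13384°.
Field (20°×10°, letters A–R): lon ⌊167.97914/20⌋ = 8 → I; lat ⌊135.13384/10⌋ = 13 → N.
Square (2°×1°, digits 0–9): lon ⌊7.97914/2⌋ = 3; lat ⌊5.13384/1⌋ = 5.
Subsquare (5′×2.5′, letters a–x): lon ⌊1.97914/0.0833333⌋ = 23 → x; lat ⌊0.13384/0.0416667⌋ = 3 → d.
Extended square (30″×15″, digits 0–9): lon ⌊0.06248/0.00833333⌋ = 7; lat ⌊0.00884/0.00416667⌋ = 2.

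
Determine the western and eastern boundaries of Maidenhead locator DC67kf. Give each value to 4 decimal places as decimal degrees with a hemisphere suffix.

107.1667° W, 107.0833° W

Field D=3, C=2: +3·20° lon, +2·10° lat → SW at lon -120°, lat -70°.
Square 6, 7: +6·2° lon, +7·1° lat → SW at lon -108°, lat -63°.
Subsquare k=10, f=5: +10·0.0833333° lon, +5·0.0416667° lat → SW at lon -107.167°, lat -62.7917°.
Cell spans 0.0833333° lon × 0.0416667° lat.
west 107.1667° W, east 107.0833° W.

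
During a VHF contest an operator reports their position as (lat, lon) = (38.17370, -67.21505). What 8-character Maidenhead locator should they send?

FM68je41

Shift to the Maidenhead origin (180°W, 90°S): lon 112.78495, lat 128.17370.
Field: lon ⌊112.78495/20⌋ = 5 → F; lat ⌊128.17370/10⌋ = 12 → M.
Square: lon ⌊12.78495/2⌋ = 6; lat ⌊8.17370/1⌋ = 8.
Subsquare: lon ⌊0.78495/0.0833333⌋ = 9 → j; lat ⌊0.17370/0.0416667⌋ = 4 → e.
Extended square: lon ⌊0.03495/0.00833333⌋ = 4; lat ⌊0.00703/0.00416667⌋ = 1.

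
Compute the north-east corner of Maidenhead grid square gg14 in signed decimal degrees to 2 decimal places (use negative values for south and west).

-25.00, -56.00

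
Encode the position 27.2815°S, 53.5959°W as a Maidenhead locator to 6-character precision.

GG32er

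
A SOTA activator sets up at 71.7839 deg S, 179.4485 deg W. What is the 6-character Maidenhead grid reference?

AB08gf

Shift to the Maidenhead origin (180°W, 90°S): lon 0.5515, lat 18.2161.
Field: lon ⌊0.5515/20⌋ = 0 → A; lat ⌊18.2161/10⌋ = 1 → B.
Square: lon ⌊0.5515/2⌋ = 0; lat ⌊8.2161/1⌋ = 8.
Subsquare: lon ⌊0.5515/0.0833333⌋ = 6 → g; lat ⌊0.2161/0.0416667⌋ = 5 → f.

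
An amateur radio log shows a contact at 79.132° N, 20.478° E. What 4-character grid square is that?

KQ09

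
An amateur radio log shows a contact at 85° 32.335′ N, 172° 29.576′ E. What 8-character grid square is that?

RR65fm99

Offset from 180°W / 90°S: lon 352.49293°, lat 175.53892°.
Field: 352.49293/20 → 17 → R, 175.53892/10 → 17 → R; chars RR.
Square: 12.49293/2 → 6, 5.53892/1 → 5; chars 65.
Subsquare: 0.49293/0.0833333 → 5 → f, 0.53892/0.0416667 → 12 → m; chars fm.
Extended square: 0.07627/0.00833333 → 9, 0.03892/0.00416667 → 9; chars 99.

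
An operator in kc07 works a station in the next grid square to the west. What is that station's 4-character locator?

JC97

Longitude square 0; −1 → -1, wraps to 9, carry into field.
Longitude field K = 10; −1 → 9 = J.
The latitude characters are unchanged.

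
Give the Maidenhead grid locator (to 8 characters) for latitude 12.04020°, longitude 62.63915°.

MK12ha69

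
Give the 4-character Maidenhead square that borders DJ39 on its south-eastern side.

Longitude square 3; +1 → 4.
Latitude square 9; −1 → 8.

DJ48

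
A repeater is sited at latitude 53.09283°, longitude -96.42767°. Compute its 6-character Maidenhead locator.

Shift to the Maidenhead origin (180°W, 90°S): lon 83.5723, lat 143.0928.
Field: 83.5723/20 → 4 → E, 143.0928/10 → 14 → O; chars EO.
Square: 3.5723/2 → 1, 3.0928/1 → 3; chars 13.
Subsquare: 1.5723/0.0833333 → 18 → s, 0.0928/0.0416667 → 2 → c; chars sc.

EO13sc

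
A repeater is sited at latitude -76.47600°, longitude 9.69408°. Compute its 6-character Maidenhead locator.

JB43um

Add 180° to longitude and 90° to latitude: 189.6941, 13.5240.
Field: lon ⌊189.6941/20⌋ = 9 → J; lat ⌊13.5240/10⌋ = 1 → B.
Square: lon ⌊9.6941/2⌋ = 4; lat ⌊3.5240/1⌋ = 3.
Subsquare: lon ⌊1.6941/0.0833333⌋ = 20 → u; lat ⌊0.5240/0.0416667⌋ = 12 → m.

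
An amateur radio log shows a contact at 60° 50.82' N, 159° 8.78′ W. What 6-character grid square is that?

BP00ku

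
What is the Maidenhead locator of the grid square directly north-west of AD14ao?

AD04xp

Longitude subsquare a = 0; −1 → -1, wraps to 23 = x, carry into square.
Longitude square 1; −1 → 0.
Latitude subsquare o = 14; +1 → 15 = p.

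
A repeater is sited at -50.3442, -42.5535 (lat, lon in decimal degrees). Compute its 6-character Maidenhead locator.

Add 180° to longitude and 90° to latitude: 137.4465, 39.6558.
Field: 137.4465/20 → 6 → G, 39.6558/10 → 3 → D; chars GD.
Square: 17.4465/2 → 8, 9.6558/1 → 9; chars 89.
Subsquare: 1.4465/0.0833333 → 17 → r, 0.6558/0.0416667 → 15 → p; chars rp.

GD89rp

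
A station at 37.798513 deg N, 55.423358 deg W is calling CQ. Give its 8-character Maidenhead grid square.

Add 180° to longitude and 90° to latitude: 124.57664, 127.79851.
Field: 124.57664/20 → 6 → G, 127.79851/10 → 12 → M; chars GM.
Square: 4.57664/2 → 2, 7.79851/1 → 7; chars 27.
Subsquare: 0.57664/0.0833333 → 6 → g, 0.79851/0.0416667 → 19 → t; chars gt.
Extended square: 0.07664/0.00833333 → 9, 0.00685/0.00416667 → 1; chars 91.

GM27gt91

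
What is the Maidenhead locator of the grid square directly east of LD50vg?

LD50wg

Longitude subsquare v = 21; +1 → 22 = w.
The latitude characters are unchanged.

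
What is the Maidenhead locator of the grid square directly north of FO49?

Latitude square 9; +1 → 10, wraps to 0, carry into field.
Latitude field O = 14; +1 → 15 = P.
The longitude characters are unchanged.

FP40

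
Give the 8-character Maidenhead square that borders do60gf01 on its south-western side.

Longitude extended square 0; −1 → -1, wraps to 9, carry into subsquare.
Longitude subsquare g = 6; −1 → 5 = f.
Latitude extended square 1; −1 → 0.

DO60ff90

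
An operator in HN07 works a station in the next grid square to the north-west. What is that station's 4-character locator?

Longitude square 0; −1 → -1, wraps to 9, carry into field.
Longitude field H = 7; −1 → 6 = G.
Latitude square 7; +1 → 8.

GN98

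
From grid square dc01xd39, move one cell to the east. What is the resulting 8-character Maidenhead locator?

DC01xd49

Longitude extended square 3; +1 → 4.
The latitude characters are unchanged.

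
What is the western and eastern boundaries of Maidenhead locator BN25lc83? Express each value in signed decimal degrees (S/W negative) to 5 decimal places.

Field B=1, N=13: +1·20° lon, +13·10° lat → SW at lon -160°, lat 40°.
Square 2, 5: +2·2° lon, +5·1° lat → SW at lon -156°, lat 45°.
Subsquare l=11, c=2: +11·0.0833333° lon, +2·0.0416667° lat → SW at lon -155.083°, lat 45.0833°.
Extended square 8, 3: +8·0.00833333° lon, +3·0.00416667° lat → SW at lon -155.017°, lat 45.0958°.
Cell spans 0.00833333° lon × 0.00416667° lat.
west -155.01667, east -155.00833.

-155.01667, -155.00833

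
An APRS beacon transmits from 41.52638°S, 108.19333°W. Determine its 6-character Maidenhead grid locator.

DE58vl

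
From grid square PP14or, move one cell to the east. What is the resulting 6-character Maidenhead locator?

Longitude subsquare o = 14; +1 → 15 = p.
The latitude characters are unchanged.

PP14pr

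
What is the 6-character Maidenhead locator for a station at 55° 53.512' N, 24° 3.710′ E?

KO25av

Shift to the Maidenhead origin (180°W, 90°S): lon 204.0618, lat 145.8919.
Field: lon ⌊204.0618/20⌋ = 10 → K; lat ⌊145.8919/10⌋ = 14 → O.
Square: lon ⌊4.0618/2⌋ = 2; lat ⌊5.8919/1⌋ = 5.
Subsquare: lon ⌊0.0618/0.0833333⌋ = 0 → a; lat ⌊0.8919/0.0416667⌋ = 21 → v.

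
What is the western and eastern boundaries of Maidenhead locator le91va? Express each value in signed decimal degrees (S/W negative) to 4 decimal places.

Field L=11, E=4: +11·20° lon, +4·10° lat → SW at lon 40°, lat -50°.
Square 9, 1: +9·2° lon, +1·1° lat → SW at lon 58°, lat -49°.
Subsquare v=21, a=0: +21·0.0833333° lon, +0·0.0416667° lat → SW at lon 59.75°, lat -49°.
Cell spans 0.0833333° lon × 0.0416667° lat.
west 59.7500, east 59.8333.

59.7500, 59.8333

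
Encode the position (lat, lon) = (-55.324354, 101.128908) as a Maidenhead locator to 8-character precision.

OD04nq52

Shift to the Maidenhead origin (180°W, 90°S): lon 281.12891, lat 34.67565.
Field: 281.12891/20 → 14 → O, 34.67565/10 → 3 → D; chars OD.
Square: 1.12891/2 → 0, 4.67565/1 → 4; chars 04.
Subsquare: 1.12891/0.0833333 → 13 → n, 0.67565/0.0416667 → 16 → q; chars nq.
Extended square: 0.04557/0.00833333 → 5, 0.00898/0.00416667 → 2; chars 52.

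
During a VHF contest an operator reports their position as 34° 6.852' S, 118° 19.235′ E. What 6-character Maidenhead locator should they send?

Offset from 180°W / 90°S: lon 298.3206°, lat 55.8858°.
Field (20°×10°, letters A–R): 298.3206/20 → 14 → O, 55.8858/10 → 5 → F; chars OF.
Square (2°×1°, digits 0–9): 18.3206/2 → 9, 5.8858/1 → 5; chars 95.
Subsquare (5′×2.5′, letters a–x): 0.3206/0.0833333 → 3 → d, 0.8858/0.0416667 → 21 → v; chars dv.

OF95dv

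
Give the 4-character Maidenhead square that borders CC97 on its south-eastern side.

DC06

Longitude square 9; +1 → 10, wraps to 0, carry into field.
Longitude field C = 2; +1 → 3 = D.
Latitude square 7; −1 → 6.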